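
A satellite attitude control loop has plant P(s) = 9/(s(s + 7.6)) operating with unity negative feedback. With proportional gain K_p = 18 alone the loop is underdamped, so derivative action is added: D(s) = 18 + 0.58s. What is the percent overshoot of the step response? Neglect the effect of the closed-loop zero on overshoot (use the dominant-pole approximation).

Forward path: (18 + 0.58s)·9/(s(s+7.6)). The closed-loop characteristic equation is s² + (7.6 + 9·0.58)s + 9·18 = 0.
That is s² + 12.82s + 162 = 0, so ω_n = 12.73 rad/s and ζ = 12.82/(2·12.73) = 0.5036.
%OS = 100·exp(−πζ/√(1−ζ²)) = 16%.

16%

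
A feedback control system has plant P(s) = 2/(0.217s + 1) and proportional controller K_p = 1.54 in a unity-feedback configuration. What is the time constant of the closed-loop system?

τ = 0.0532 s

Closed loop: T(s) = K_p·P/(1+K_p·P) = 3.08/(0.217s + 1 + 3.08), with pole at s = −(1 + 3.08)/0.217 = −18.8.
Closed-loop time constant τ = 1/18.8 = 0.0532 s.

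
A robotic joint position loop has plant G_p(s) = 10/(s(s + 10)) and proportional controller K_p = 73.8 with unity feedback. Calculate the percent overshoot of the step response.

55.5%

From 1 + K_pG_p(s) = 0: s² + 10s + 738 = 0 ⇒ ω_n = 27.17, ζ = 0.1841.
%OS = 100·exp(−πζ/√(1−ζ²)) = 100·exp(−π·0.1841/√0.9661) = 55.5%.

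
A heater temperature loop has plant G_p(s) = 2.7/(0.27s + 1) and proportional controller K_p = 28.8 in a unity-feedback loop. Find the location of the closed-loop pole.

Closed loop: T(s) = K_p·G_p/(1+K_p·G_p) = 77.76/(0.27s + 1 + 77.76), with pole at s = −(1 + 77.76)/0.27 = −291.7.

s = -291.7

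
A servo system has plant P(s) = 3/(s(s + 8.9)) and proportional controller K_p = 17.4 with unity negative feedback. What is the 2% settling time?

From 1 + K_pP(s) = 0: s² + 8.9s + 52.2 = 0 ⇒ ω_n = 7.225, ζ = 0.6159.
2% settling time T_s ≈ 4/(ζω_n) = 4/4.45 = 0.899 s.

T_s ≈ 0.899 s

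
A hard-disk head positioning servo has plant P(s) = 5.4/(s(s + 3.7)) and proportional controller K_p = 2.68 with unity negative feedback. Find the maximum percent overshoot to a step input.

17.4%

The closed-loop denominator s² + 3.7s + 14.47 gives ω_n = √14.47 = 3.804 and ζ = 3.7/(2ω_n) = 0.4863.
%OS = 100·exp(−πζ/√(1−ζ²)) = 100·exp(−π·0.4863/√0.7635) = 17.4%.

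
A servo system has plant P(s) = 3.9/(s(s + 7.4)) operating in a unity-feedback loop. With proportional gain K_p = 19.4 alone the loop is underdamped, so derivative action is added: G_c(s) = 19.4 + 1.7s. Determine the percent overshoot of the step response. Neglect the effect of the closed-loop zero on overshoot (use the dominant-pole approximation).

Forward path: (19.4 + 1.7s)·3.9/(s(s+7.4)). The closed-loop characteristic equation is s² + (7.4 + 3.9·1.7)s + 3.9·19.4 = 0.
That is s² + 14.03s + 75.66 = 0, so ω_n = 8.698 rad/s and ζ = 14.03/(2·8.698) = 0.8065.
%OS = 100·exp(−πζ/√(1−ζ²)) = 1.38%.

1.38%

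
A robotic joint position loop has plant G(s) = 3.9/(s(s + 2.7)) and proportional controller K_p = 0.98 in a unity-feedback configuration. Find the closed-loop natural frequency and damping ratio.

ω_n = 1.95 rad/s, ζ = 0.691

With unity feedback the closed-loop characteristic equation is s² + 2.7s + 0.98·3.9 = s² + 2.7s + 3.822 = 0.
So ω_n² = 3.822 ⇒ ω_n = 1.955 rad/s, and ζ = 2.7/(2ω_n) = 0.691.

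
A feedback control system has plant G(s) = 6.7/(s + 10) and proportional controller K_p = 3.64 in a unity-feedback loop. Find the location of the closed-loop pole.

s = -34.39

Closed-loop transfer function: T(s) = K_p·G(s)/(1 + K_p·G(s)) = 24.39/(s + 10 + 24.39) = 24.39/(s + 34.39).
The closed-loop pole is at s = −34.39.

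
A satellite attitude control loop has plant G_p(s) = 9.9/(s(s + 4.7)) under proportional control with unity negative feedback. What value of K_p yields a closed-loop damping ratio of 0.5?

Closed-loop characteristic equation: s² + 4.7s + K_p·9.9 = 0.
So ω_n = √(9.9K_p) and 2ζω_n = 4.7, giving ζ = 4.7/(2√(9.9K_p)).
Setting ζ = 0.5: √(9.9K_p) = 4.7/(2·0.5) = 4.7, so K_p = 22.09/9.9 = 2.23.

K_p = 2.23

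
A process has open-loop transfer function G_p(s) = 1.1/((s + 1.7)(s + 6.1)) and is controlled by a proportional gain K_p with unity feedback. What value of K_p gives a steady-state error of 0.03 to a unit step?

The loop is type 0, so e_ss(step) = 1/(1 + K_pos) with K_pos = K_p·G_p(0).
G_p(0) = 0.1061. Require 1/(1 + K_p·0.1061) = 0.03, so 1 + 0.1061·K_p = 33.33.
K_p = (33.33 − 1)/0.1061 = 305.

K_p = 305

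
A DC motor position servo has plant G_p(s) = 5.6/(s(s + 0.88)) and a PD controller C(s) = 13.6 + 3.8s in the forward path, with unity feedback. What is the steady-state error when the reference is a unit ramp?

0.0116

The loop has one pole at the origin (type 1). Velocity error constant K_v = lim_{s→0} s·C(s)G_p(s) = 13.6·5.6/0.88 = 86.55.
Steady-state error to a unit ramp: e_ss = 1/K_v = 0.0116.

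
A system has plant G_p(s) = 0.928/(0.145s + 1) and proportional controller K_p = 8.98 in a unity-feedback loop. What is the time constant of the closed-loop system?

τ = 0.0155 s

Closed loop: T(s) = K_p·G_p/(1+K_p·G_p) = 8.333/(0.145s + 1 + 8.333), with pole at s = −(1 + 8.333)/0.145 = −64.37.
Closed-loop time constant τ = 1/64.37 = 0.0155 s.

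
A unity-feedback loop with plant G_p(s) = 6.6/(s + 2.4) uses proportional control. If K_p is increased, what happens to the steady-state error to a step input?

e_ss = 1/(1 + K_p·G_p(0)); a larger K_p raises the denominator, so e_ss decreases.

decrease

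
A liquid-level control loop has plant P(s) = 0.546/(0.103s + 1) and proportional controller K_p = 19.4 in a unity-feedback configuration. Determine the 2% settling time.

T_s ≈ 0.0355 s

Closed loop: T(s) = K_p·P/(1+K_p·P) = 10.59/(0.103s + 1 + 10.59), with pole at s = −(1 + 10.59)/0.103 = −112.5.
τ = 1/112.5 = 0.008885 s, so 2% settling time ≈ 4τ = 0.0355 s.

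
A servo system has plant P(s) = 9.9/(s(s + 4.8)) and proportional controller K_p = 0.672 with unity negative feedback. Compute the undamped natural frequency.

ω_n = 2.58 rad/s

The closed-loop denominator is s(s+4.8) + 0.672·9.9 = s² + 4.8s + 6.653.
So ω_n² = 6.653 ⇒ ω_n = 2.579 rad/s, and ζ = 4.8/(2ω_n) = 0.93.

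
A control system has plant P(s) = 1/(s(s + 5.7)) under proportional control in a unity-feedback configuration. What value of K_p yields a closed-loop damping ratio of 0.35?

Closed-loop characteristic equation: s² + 5.7s + K_p·1 = 0.
So ω_n = √(1K_p) and 2ζω_n = 5.7, giving ζ = 5.7/(2√(1K_p)).
Setting ζ = 0.35: √(1K_p) = 5.7/(2·0.35) = 8.143, so K_p = 66.31/1 = 66.3.

K_p = 66.3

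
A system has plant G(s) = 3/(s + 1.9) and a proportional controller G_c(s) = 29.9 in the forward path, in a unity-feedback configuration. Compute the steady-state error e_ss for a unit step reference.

0.0207

The loop is type 0. Static position error constant K_pos = G_c(0)·G(0) = 29.9·1.579 = 47.21.
Steady-state error to a unit step: e_ss = 1/(1+K_pos) = 1/48.21 = 0.0207.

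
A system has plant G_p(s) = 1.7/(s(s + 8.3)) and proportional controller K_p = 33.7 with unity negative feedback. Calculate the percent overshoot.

12.7%

From 1 + K_pG_p(s) = 0: s² + 8.3s + 57.29 = 0 ⇒ ω_n = 7.569, ζ = 0.5483.
%OS = 100·exp(−πζ/√(1−ζ²)) = 100·exp(−π·0.5483/√0.6994) = 12.7%.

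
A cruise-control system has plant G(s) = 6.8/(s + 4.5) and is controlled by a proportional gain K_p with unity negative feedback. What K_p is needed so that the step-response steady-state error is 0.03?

The loop is type 0, so e_ss(step) = 1/(1 + K_pos) with K_pos = K_p·G(0).
G(0) = 1.511. Require 1/(1 + K_p·1.511) = 0.03, so 1 + 1.511·K_p = 33.33.
K_p = (33.33 − 1)/1.511 = 21.4.

K_p = 21.4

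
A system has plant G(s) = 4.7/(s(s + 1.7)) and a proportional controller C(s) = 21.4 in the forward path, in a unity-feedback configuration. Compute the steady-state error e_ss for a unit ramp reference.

The loop has one pole at the origin (type 1). Velocity error constant K_v = lim_{s→0} s·C(s)G(s) = 21.4·4.7/1.7 = 59.16.
Steady-state error to a unit ramp: e_ss = 1/K_v = 0.0169.

0.0169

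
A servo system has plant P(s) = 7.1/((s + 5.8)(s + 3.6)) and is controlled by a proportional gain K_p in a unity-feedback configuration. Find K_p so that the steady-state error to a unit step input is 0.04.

For a type-0 loop with proportional control, e_ss = 1/(1 + K_p·P(0)).
P(0) = 0.34. Require 1/(1 + K_p·0.34) = 0.04, so 1 + 0.34·K_p = 25.
K_p = (25 − 1)/0.34 = 70.6.

K_p = 70.6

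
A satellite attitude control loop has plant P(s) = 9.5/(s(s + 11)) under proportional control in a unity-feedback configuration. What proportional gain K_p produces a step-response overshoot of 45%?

From %OS = 100·exp(−πζ/√(1−ζ²)) = 45%, ζ = −ln(0.45)/√(π²+ln²(0.45)) = 0.2463.
Characteristic equation s² + 11s + 9.5K_p = 0 gives ζ = 11/(2√(9.5K_p)).
Setting ζ = 0.2463: √(9.5K_p) = 11/(2·0.2463) = 22.33, so K_p = 498.5/9.5 = 52.5.

K_p = 52.5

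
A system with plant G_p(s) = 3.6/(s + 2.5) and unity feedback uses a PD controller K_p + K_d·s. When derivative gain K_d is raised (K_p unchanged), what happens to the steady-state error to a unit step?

unchanged

At s = 0 the derivative term contributes nothing: C(0) = K_p regardless of K_d, so K_pos = K_p·G_p(0) and e_ss are unchanged.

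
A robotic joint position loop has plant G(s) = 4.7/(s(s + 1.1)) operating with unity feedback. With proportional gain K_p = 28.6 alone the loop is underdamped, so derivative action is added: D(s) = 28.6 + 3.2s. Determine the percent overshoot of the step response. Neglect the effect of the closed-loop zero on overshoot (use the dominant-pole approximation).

Forward path: (28.6 + 3.2s)·4.7/(s(s+1.1)). The closed-loop characteristic equation is s² + (1.1 + 4.7·3.2)s + 4.7·28.6 = 0.
That is s² + 16.14s + 134.4 = 0, so ω_n = 11.59 rad/s and ζ = 16.14/(2·11.59) = 0.6961.
%OS = 100·exp(−πζ/√(1−ζ²)) = 4.76%.

4.76%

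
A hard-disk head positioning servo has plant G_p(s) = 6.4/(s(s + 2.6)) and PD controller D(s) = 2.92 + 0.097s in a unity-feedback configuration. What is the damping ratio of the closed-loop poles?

ζ = 0.373

Forward path: (2.92 + 0.097s)·6.4/(s(s+2.6)). The closed-loop characteristic equation is s² + (2.6 + 6.4·0.097)s + 6.4·2.92 = 0.
That is s² + 3.221s + 18.69 = 0, so ω_n = 4.323 rad/s and ζ = 3.221/(2·4.323) = 0.3725.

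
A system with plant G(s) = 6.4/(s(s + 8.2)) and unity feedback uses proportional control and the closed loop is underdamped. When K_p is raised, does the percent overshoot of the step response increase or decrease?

Characteristic equation s² + 8.2s + K_p·6.4 = 0: raising K_p raises ω_n while 2ζω_n = 8.2 is fixed, so ζ falls and overshoot grows.

increase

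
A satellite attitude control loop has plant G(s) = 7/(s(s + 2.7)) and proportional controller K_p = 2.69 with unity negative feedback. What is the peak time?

The closed-loop denominator s² + 2.7s + 18.83 gives ω_n = √18.83 = 4.339 and ζ = 2.7/(2ω_n) = 0.3111.
Damped frequency ω_d = ω_n√(1−ζ²) = 4.124 rad/s, so peak time T_p = π/ω_d = 0.762 s.

T_p = 0.762 s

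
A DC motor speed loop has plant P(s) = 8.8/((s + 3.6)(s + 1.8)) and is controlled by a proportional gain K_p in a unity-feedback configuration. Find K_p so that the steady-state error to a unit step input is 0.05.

K_p = 14

Steady-state error for a unit step on this type-0 loop is 1/(1 + K_p·P(0)).
P(0) = 1.358. Require 1/(1 + K_p·1.358) = 0.05, so 1 + 1.358·K_p = 20.
K_p = (20 − 1)/1.358 = 14.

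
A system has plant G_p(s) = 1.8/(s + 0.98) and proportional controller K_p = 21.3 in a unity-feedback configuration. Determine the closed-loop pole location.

s = -39.32

Closed-loop transfer function: T(s) = K_p·G_p(s)/(1 + K_p·G_p(s)) = 38.34/(s + 0.98 + 38.34) = 38.34/(s + 39.32).
The closed-loop pole is at s = −39.32.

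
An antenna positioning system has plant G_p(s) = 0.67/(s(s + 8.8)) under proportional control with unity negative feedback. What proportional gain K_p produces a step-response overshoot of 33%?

From %OS = 100·exp(−πζ/√(1−ζ²)) = 33%, ζ = −ln(0.33)/√(π²+ln²(0.33)) = 0.3328.
Characteristic equation s² + 8.8s + 0.67K_p = 0 gives ζ = 8.8/(2√(0.67K_p)).
Setting ζ = 0.3328: √(0.67K_p) = 8.8/(2·0.3328) = 13.22, so K_p = 174.8/0.67 = 261.

K_p = 261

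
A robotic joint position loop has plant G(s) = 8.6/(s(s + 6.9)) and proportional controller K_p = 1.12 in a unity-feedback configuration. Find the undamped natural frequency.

With unity feedback the closed-loop characteristic equation is s² + 6.9s + 1.12·8.6 = s² + 6.9s + 9.632 = 0.
Matching s² + 2ζω_n s + ω_n²: ω_n = √9.632 = 3.104 rad/s and 2ζω_n = 6.9, so ζ = 6.9/(2·3.104) = 1.11.

ω_n = 3.1 rad/s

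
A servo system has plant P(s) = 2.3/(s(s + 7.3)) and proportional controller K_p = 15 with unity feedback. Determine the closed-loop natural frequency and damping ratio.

The closed-loop denominator is s(s+7.3) + 15·2.3 = s² + 7.3s + 34.5.
Matching s² + 2ζω_n s + ω_n²: ω_n = √34.5 = 5.874 rad/s and 2ζω_n = 7.3, so ζ = 7.3/(2·5.874) = 0.621.

ω_n = 5.87 rad/s, ζ = 0.621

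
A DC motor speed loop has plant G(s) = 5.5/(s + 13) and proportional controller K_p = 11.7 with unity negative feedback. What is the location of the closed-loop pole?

s = -77.35

Closed-loop transfer function: T(s) = K_p·G(s)/(1 + K_p·G(s)) = 64.35/(s + 13 + 64.35) = 64.35/(s + 77.35).
The closed-loop pole is at s = −77.35.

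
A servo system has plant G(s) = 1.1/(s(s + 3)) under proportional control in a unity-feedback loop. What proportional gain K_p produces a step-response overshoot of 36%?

From %OS = 100·exp(−πζ/√(1−ζ²)) = 36%, ζ = −ln(0.36)/√(π²+ln²(0.36)) = 0.3093.
Characteristic equation s² + 3s + 1.1K_p = 0 gives ζ = 3/(2√(1.1K_p)).
Setting ζ = 0.3093: √(1.1K_p) = 3/(2·0.3093) = 4.85, so K_p = 23.53/1.1 = 21.4.

K_p = 21.4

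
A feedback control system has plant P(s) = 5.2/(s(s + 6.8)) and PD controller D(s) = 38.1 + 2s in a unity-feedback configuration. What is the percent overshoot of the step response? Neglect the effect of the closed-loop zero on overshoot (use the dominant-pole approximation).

Forward path: (38.1 + 2s)·5.2/(s(s+6.8)). The closed-loop characteristic equation is s² + (6.8 + 5.2·2)s + 5.2·38.1 = 0.
That is s² + 17.2s + 198.1 = 0, so ω_n = 14.08 rad/s and ζ = 17.2/(2·14.08) = 0.611.
%OS = 100·exp(−πζ/√(1−ζ²)) = 8.85%.

8.85%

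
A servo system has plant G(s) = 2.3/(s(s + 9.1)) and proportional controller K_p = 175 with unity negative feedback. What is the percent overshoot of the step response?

48.1%

Closed-loop characteristic equation: s² + 9.1s + 402.5 = 0, so ω_n = 20.06 rad/s and ζ = 9.1/(2·20.06) = 0.2268.
%OS = 100·exp(−πζ/√(1−ζ²)) = 100·exp(−π·0.2268/√0.9486) = 48.1%.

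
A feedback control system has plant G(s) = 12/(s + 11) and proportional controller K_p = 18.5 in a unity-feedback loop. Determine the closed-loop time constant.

Closed-loop transfer function: T(s) = K_p·G(s)/(1 + K_p·G(s)) = 222/(s + 11 + 222) = 222/(s + 233).
Time constant τ = 1/233 = 0.00429 s.

τ = 0.00429 s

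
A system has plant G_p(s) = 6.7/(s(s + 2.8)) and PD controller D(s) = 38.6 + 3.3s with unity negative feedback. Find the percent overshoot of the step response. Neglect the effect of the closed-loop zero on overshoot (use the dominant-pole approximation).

Forward path: (38.6 + 3.3s)·6.7/(s(s+2.8)). The closed-loop characteristic equation is s² + (2.8 + 6.7·3.3)s + 6.7·38.6 = 0.
That is s² + 24.91s + 258.6 = 0, so ω_n = 16.08 rad/s and ζ = 24.91/(2·16.08) = 0.7745.
%OS = 100·exp(−πζ/√(1−ζ²)) = 2.14%.

2.14%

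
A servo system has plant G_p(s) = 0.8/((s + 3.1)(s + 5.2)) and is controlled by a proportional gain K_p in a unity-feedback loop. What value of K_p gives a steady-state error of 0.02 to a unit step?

K_p = 987

For a type-0 loop with proportional control, e_ss = 1/(1 + K_p·G_p(0)).
G_p(0) = 0.04963. Require 1/(1 + K_p·0.04963) = 0.02, so 1 + 0.04963·K_p = 50.
K_p = (50 − 1)/0.04963 = 987.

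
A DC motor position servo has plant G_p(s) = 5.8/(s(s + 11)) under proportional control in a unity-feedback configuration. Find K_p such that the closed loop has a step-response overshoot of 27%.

From %OS = 100·exp(−πζ/√(1−ζ²)) = 27%, ζ = −ln(0.27)/√(π²+ln²(0.27)) = 0.3847.
Characteristic equation s² + 11s + 5.8K_p = 0 gives ζ = 11/(2√(5.8K_p)).
Setting ζ = 0.3847: √(5.8K_p) = 11/(2·0.3847) = 14.3, so K_p = 204.4/5.8 = 35.2.

K_p = 35.2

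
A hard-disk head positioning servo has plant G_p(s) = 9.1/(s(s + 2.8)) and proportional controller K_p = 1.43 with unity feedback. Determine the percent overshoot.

26.6%

Closed-loop characteristic equation: s² + 2.8s + 13.01 = 0, so ω_n = 3.607 rad/s and ζ = 2.8/(2·3.607) = 0.3881.
%OS = 100·exp(−πζ/√(1−ζ²)) = 100·exp(−π·0.3881/√0.8494) = 26.6%.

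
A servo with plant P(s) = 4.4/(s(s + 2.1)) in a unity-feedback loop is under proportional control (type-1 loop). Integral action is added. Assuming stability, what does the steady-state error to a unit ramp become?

0

The integrator raises the loop to type 2, so K_v → ∞ and e_ss to a ramp is zero.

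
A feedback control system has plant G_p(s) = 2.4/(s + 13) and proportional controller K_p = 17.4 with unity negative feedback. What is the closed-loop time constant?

τ = 0.0183 s

Closed-loop transfer function: T(s) = K_p·G_p(s)/(1 + K_p·G_p(s)) = 41.76/(s + 13 + 41.76) = 41.76/(s + 54.76).
Time constant τ = 1/54.76 = 0.0183 s.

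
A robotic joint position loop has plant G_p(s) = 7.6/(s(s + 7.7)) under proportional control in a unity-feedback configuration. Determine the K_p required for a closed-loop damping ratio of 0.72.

Closed-loop characteristic equation: s² + 7.7s + K_p·7.6 = 0.
So ω_n = √(7.6K_p) and 2ζω_n = 7.7, giving ζ = 7.7/(2√(7.6K_p)).
Setting ζ = 0.72: √(7.6K_p) = 7.7/(2·0.72) = 5.347, so K_p = 28.59/7.6 = 3.76.

K_p = 3.76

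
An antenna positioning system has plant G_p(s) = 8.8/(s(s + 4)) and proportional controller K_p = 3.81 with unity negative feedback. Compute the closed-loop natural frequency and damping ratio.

1 + K_p·G_p(s) = 0 gives s² + 4s + 33.53 = 0.
Matching s² + 2ζω_n s + ω_n²: ω_n = √33.53 = 5.79 rad/s and 2ζω_n = 4, so ζ = 4/(2·5.79) = 0.345.

ω_n = 5.79 rad/s, ζ = 0.345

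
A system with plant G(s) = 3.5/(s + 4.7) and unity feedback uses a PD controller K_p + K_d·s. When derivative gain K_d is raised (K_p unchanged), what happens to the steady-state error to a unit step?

At s = 0 the derivative term contributes nothing: C(0) = K_p regardless of K_d, so K_pos = K_p·G(0) and e_ss are unchanged.

unchanged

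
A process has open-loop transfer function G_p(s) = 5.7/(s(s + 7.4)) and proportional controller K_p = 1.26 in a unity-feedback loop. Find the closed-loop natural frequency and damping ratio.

1 + K_p·G_p(s) = 0 gives s² + 7.4s + 7.182 = 0.
So ω_n² = 7.182 ⇒ ω_n = 2.68 rad/s, and ζ = 7.4/(2ω_n) = 1.38.

ω_n = 2.68 rad/s, ζ = 1.38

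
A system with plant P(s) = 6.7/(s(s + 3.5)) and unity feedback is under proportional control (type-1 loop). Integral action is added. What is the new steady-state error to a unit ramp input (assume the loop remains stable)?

0

The integrator raises the loop to type 2, so K_v → ∞ and e_ss to a ramp is zero.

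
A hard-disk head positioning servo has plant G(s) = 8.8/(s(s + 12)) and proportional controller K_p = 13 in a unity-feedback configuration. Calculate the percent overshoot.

From 1 + K_pG(s) = 0: s² + 12s + 114.4 = 0 ⇒ ω_n = 10.7, ζ = 0.561.
%OS = 100·exp(−πζ/√(1−ζ²)) = 100·exp(−π·0.561/√0.6853) = 11.9%.

11.9%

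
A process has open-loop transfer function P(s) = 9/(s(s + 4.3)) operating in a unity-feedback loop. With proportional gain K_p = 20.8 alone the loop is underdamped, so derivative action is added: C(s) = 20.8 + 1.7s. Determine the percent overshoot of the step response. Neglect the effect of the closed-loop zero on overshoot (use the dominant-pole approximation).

3.98%

Forward path: (20.8 + 1.7s)·9/(s(s+4.3)). The closed-loop characteristic equation is s² + (4.3 + 9·1.7)s + 9·20.8 = 0.
That is s² + 19.6s + 187.2 = 0, so ω_n = 13.68 rad/s and ζ = 19.6/(2·13.68) = 0.7163.
%OS = 100·exp(−πζ/√(1−ζ²)) = 3.98%.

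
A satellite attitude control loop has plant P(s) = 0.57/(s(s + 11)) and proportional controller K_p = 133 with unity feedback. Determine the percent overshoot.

From 1 + K_pP(s) = 0: s² + 11s + 75.81 = 0 ⇒ ω_n = 8.707, ζ = 0.6317.
%OS = 100·exp(−πζ/√(1−ζ²)) = 100·exp(−π·0.6317/√0.601) = 7.73%.

7.73%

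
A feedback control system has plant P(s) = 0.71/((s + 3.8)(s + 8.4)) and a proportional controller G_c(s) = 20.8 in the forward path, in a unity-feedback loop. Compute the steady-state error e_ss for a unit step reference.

0.684

The loop is type 0. Static position error constant K_pos = G_c(0)·P(0) = 20.8·0.02224 = 0.4627.
Steady-state error to a unit step: e_ss = 1/(1+K_pos) = 1/1.463 = 0.684.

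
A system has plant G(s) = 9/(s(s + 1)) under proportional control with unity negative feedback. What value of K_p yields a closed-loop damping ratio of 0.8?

Closed-loop characteristic equation: s² + 1s + K_p·9 = 0.
So ω_n = √(9K_p) and 2ζω_n = 1, giving ζ = 1/(2√(9K_p)).
Setting ζ = 0.8: √(9K_p) = 1/(2·0.8) = 0.625, so K_p = 0.3906/9 = 0.0434.

K_p = 0.0434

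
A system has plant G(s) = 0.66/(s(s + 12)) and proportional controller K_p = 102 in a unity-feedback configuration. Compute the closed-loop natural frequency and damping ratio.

ω_n = 8.2 rad/s, ζ = 0.731

The closed-loop denominator is s(s+12) + 102·0.66 = s² + 12s + 67.32.
So ω_n² = 67.32 ⇒ ω_n = 8.205 rad/s, and ζ = 12/(2ω_n) = 0.731.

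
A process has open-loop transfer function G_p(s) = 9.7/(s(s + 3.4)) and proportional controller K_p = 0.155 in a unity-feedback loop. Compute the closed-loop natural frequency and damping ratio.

ω_n = 1.23 rad/s, ζ = 1.39

With unity feedback the closed-loop characteristic equation is s² + 3.4s + 0.155·9.7 = s² + 3.4s + 1.503 = 0.
So ω_n² = 1.503 ⇒ ω_n = 1.226 rad/s, and ζ = 3.4/(2ω_n) = 1.39.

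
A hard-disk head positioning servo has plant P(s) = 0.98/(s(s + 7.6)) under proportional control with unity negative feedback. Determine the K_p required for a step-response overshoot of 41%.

From %OS = 100·exp(−πζ/√(1−ζ²)) = 41%, ζ = −ln(0.41)/√(π²+ln²(0.41)) = 0.273.
Characteristic equation s² + 7.6s + 0.98K_p = 0 gives ζ = 7.6/(2√(0.98K_p)).
Setting ζ = 0.273: √(0.98K_p) = 7.6/(2·0.273) = 13.92, so K_p = 193.7/0.98 = 198.

K_p = 198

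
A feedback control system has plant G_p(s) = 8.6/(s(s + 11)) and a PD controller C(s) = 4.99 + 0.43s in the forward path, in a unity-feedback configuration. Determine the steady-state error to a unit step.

The open loop C(s)G_p(s) has a pole at the origin (type 1), so the static position error constant is infinite and e_ss = 1/(1+∞) = 0.

0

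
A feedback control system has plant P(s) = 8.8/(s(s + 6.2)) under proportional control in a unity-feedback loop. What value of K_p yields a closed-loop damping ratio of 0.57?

Closed-loop characteristic equation: s² + 6.2s + K_p·8.8 = 0.
So ω_n = √(8.8K_p) and 2ζω_n = 6.2, giving ζ = 6.2/(2√(8.8K_p)).
Setting ζ = 0.57: √(8.8K_p) = 6.2/(2·0.57) = 5.439, so K_p = 29.58/8.8 = 3.36.

K_p = 3.36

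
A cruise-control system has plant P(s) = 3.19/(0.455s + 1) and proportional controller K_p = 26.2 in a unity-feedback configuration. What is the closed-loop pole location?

Closed loop: T(s) = K_p·P/(1+K_p·P) = 83.58/(0.455s + 1 + 83.58), with pole at s = −(1 + 83.58)/0.455 = −185.9.

s = -185.9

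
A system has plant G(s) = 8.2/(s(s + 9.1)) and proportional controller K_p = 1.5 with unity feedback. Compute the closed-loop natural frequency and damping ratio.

ω_n = 3.51 rad/s, ζ = 1.3

With unity feedback the closed-loop characteristic equation is s² + 9.1s + 1.5·8.2 = s² + 9.1s + 12.3 = 0.
So ω_n² = 12.3 ⇒ ω_n = 3.507 rad/s, and ζ = 9.1/(2ω_n) = 1.3.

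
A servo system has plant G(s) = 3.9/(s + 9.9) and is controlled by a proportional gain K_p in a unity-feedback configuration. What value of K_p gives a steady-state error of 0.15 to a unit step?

K_p = 14.4

Steady-state error for a unit step on this type-0 loop is 1/(1 + K_p·G(0)).
G(0) = 0.3939. Require 1/(1 + K_p·0.3939) = 0.15, so 1 + 0.3939·K_p = 6.667.
K_p = (6.667 − 1)/0.3939 = 14.4.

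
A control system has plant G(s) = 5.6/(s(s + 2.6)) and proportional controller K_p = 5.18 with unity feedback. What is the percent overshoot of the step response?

45.8%

The closed-loop denominator s² + 2.6s + 29.01 gives ω_n = √29.01 = 5.386 and ζ = 2.6/(2ω_n) = 0.2414.
%OS = 100·exp(−πζ/√(1−ζ²)) = 100·exp(−π·0.2414/√0.9417) = 45.8%.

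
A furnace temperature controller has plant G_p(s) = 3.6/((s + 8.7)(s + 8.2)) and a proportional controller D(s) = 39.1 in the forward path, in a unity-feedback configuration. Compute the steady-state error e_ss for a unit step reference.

The loop is type 0. Static position error constant K_pos = D(0)·G_p(0) = 39.1·0.05046 = 1.973.
Steady-state error to a unit step: e_ss = 1/(1+K_pos) = 1/2.973 = 0.336.

0.336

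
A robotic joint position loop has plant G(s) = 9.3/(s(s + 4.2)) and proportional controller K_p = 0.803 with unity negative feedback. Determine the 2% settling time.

The closed-loop denominator s² + 4.2s + 7.468 gives ω_n = √7.468 = 2.733 and ζ = 4.2/(2ω_n) = 0.7685.
2% settling time T_s ≈ 4/(ζω_n) = 4/2.1 = 1.9 s.

T_s ≈ 1.9 s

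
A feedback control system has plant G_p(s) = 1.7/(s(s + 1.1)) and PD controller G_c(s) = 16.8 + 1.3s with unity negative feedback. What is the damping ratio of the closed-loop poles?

Forward path: (16.8 + 1.3s)·1.7/(s(s+1.1)). The closed-loop characteristic equation is s² + (1.1 + 1.7·1.3)s + 1.7·16.8 = 0.
That is s² + 3.31s + 28.56 = 0, so ω_n = 5.344 rad/s and ζ = 3.31/(2·5.344) = 0.3097.

ζ = 0.31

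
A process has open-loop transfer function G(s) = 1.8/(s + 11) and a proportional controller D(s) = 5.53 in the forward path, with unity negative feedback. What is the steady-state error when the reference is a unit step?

0.525

The loop is type 0. Static position error constant K_pos = D(0)·G(0) = 5.53·0.1636 = 0.9049.
Steady-state error to a unit step: e_ss = 1/(1+K_pos) = 1/1.905 = 0.525.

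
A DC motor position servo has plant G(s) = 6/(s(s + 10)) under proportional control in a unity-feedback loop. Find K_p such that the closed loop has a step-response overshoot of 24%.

From %OS = 100·exp(−πζ/√(1−ζ²)) = 24%, ζ = −ln(0.24)/√(π²+ln²(0.24)) = 0.4136.
Characteristic equation s² + 10s + 6K_p = 0 gives ζ = 10/(2√(6K_p)).
Setting ζ = 0.4136: √(6K_p) = 10/(2·0.4136) = 12.09, so K_p = 146.1/6 = 24.4.

K_p = 24.4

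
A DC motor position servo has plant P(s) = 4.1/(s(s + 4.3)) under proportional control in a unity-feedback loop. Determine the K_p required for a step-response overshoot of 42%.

From %OS = 100·exp(−πζ/√(1−ζ²)) = 42%, ζ = −ln(0.42)/√(π²+ln²(0.42)) = 0.2662.
Characteristic equation s² + 4.3s + 4.1K_p = 0 gives ζ = 4.3/(2√(4.1K_p)).
Setting ζ = 0.2662: √(4.1K_p) = 4.3/(2·0.2662) = 8.077, so K_p = 65.25/4.1 = 15.9.

K_p = 15.9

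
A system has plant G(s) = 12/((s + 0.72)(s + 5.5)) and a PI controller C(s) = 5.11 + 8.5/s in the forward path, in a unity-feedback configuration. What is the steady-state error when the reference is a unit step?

0

The open loop C(s)G(s) has a pole at the origin (type 1), so the static position error constant is infinite and e_ss = 1/(1+∞) = 0.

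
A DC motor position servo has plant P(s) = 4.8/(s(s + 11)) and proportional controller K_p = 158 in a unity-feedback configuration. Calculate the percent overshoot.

Closed-loop characteristic equation: s² + 11s + 758.4 = 0, so ω_n = 27.54 rad/s and ζ = 11/(2·27.54) = 0.1997.
%OS = 100·exp(−πζ/√(1−ζ²)) = 100·exp(−π·0.1997/√0.9601) = 52.7%.

52.7%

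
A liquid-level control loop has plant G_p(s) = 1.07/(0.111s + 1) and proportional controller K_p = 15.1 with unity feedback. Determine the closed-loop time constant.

τ = 0.00647 s

Closed loop: T(s) = K_p·G_p/(1+K_p·G_p) = 16.16/(0.111s + 1 + 16.16), with pole at s = −(1 + 16.16)/0.111 = −154.6.
Closed-loop time constant τ = 1/154.6 = 0.00647 s.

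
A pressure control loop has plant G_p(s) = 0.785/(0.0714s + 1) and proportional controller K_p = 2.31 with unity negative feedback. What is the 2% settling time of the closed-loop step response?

Closed loop: T(s) = K_p·G_p/(1+K_p·G_p) = 1.813/(0.0714s + 1 + 1.813), with pole at s = −(1 + 1.813)/0.0714 = −39.4.
τ = 1/39.4 = 0.02538 s, so 2% settling time ≈ 4τ = 0.102 s.

T_s ≈ 0.102 s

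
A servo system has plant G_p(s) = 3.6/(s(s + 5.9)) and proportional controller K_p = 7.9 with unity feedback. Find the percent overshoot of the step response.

12.4%

From 1 + K_pG_p(s) = 0: s² + 5.9s + 28.44 = 0 ⇒ ω_n = 5.333, ζ = 0.5532.
%OS = 100·exp(−πζ/√(1−ζ²)) = 100·exp(−π·0.5532/√0.694) = 12.4%.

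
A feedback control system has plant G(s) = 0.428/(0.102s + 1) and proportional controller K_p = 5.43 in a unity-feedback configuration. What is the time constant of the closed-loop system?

τ = 0.0307 s

Closed loop: T(s) = K_p·G/(1+K_p·G) = 2.324/(0.102s + 1 + 2.324), with pole at s = −(1 + 2.324)/0.102 = −32.59.
Closed-loop time constant τ = 1/32.59 = 0.0307 s.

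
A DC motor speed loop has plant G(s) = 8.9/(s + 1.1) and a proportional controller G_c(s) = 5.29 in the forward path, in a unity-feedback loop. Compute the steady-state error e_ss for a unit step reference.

0.0228

The loop is type 0. Static position error constant K_pos = G_c(0)·G(0) = 5.29·8.091 = 42.8.
Steady-state error to a unit step: e_ss = 1/(1+K_pos) = 1/43.8 = 0.0228.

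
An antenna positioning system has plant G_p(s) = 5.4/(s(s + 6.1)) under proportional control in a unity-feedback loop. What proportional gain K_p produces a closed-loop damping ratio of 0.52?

Closed-loop characteristic equation: s² + 6.1s + K_p·5.4 = 0.
So ω_n = √(5.4K_p) and 2ζω_n = 6.1, giving ζ = 6.1/(2√(5.4K_p)).
Setting ζ = 0.52: √(5.4K_p) = 6.1/(2·0.52) = 5.865, so K_p = 34.4/5.4 = 6.37.

K_p = 6.37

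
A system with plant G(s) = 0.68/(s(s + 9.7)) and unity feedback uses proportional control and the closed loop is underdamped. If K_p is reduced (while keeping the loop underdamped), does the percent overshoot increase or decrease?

ζ = 9.7/(2√(0.68K_p)) rises as K_p falls; higher damping means less overshoot.

decrease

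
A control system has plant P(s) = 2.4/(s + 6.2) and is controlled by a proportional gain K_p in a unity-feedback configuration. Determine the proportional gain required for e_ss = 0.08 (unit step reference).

K_p = 29.7

For a type-0 loop with proportional control, e_ss = 1/(1 + K_p·P(0)).
P(0) = 0.3871. Require 1/(1 + K_p·0.3871) = 0.08, so 1 + 0.3871·K_p = 12.5.
K_p = (12.5 − 1)/0.3871 = 29.7.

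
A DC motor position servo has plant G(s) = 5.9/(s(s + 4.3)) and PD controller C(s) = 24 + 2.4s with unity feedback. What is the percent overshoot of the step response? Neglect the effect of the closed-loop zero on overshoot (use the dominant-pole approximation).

Forward path: (24 + 2.4s)·5.9/(s(s+4.3)). The closed-loop characteristic equation is s² + (4.3 + 5.9·2.4)s + 5.9·24 = 0.
That is s² + 18.46s + 141.6 = 0, so ω_n = 11.9 rad/s and ζ = 18.46/(2·11.9) = 0.7757.
%OS = 100·exp(−πζ/√(1−ζ²)) = 2.1%.

2.1%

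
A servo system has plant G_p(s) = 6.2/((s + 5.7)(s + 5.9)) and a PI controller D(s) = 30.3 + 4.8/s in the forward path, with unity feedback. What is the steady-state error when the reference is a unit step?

The open loop D(s)G_p(s) has a pole at the origin (type 1), so the static position error constant is infinite and e_ss = 1/(1+∞) = 0.

0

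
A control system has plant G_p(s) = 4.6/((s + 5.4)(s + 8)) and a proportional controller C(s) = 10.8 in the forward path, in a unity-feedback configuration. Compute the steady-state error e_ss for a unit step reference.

The loop is type 0. Static position error constant K_pos = C(0)·G_p(0) = 10.8·0.1065 = 1.15.
Steady-state error to a unit step: e_ss = 1/(1+K_pos) = 1/2.15 = 0.465.

0.465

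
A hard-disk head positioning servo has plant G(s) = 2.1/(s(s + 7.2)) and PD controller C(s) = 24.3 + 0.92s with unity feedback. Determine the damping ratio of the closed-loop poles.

Forward path: (24.3 + 0.92s)·2.1/(s(s+7.2)). The closed-loop characteristic equation is s² + (7.2 + 2.1·0.92)s + 2.1·24.3 = 0.
That is s² + 9.132s + 51.03 = 0, so ω_n = 7.144 rad/s and ζ = 9.132/(2·7.144) = 0.6392.

ζ = 0.639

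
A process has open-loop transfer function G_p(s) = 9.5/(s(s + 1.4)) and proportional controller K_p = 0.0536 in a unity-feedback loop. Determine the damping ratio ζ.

With unity feedback the closed-loop characteristic equation is s² + 1.4s + 0.0536·9.5 = s² + 1.4s + 0.5092 = 0.
So ω_n² = 0.5092 ⇒ ω_n = 0.7136 rad/s, and ζ = 1.4/(2ω_n) = 0.981.

ζ = 0.981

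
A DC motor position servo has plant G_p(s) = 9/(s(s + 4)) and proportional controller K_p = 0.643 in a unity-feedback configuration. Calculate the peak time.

The closed-loop denominator s² + 4s + 5.787 gives ω_n = √5.787 = 2.406 and ζ = 4/(2ω_n) = 0.8314.
Damped frequency ω_d = ω_n√(1−ζ²) = 1.337 rad/s, so peak time T_p = π/ω_d = 2.35 s.

T_p = 2.35 s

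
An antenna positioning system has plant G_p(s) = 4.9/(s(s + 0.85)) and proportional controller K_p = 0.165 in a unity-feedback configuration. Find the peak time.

The closed-loop denominator s² + 0.85s + 0.8085 gives ω_n = √0.8085 = 0.8992 and ζ = 0.85/(2ω_n) = 0.4727.
Damped frequency ω_d = ω_n√(1−ζ²) = 0.7924 rad/s, so peak time T_p = π/ω_d = 3.96 s.

T_p = 3.96 s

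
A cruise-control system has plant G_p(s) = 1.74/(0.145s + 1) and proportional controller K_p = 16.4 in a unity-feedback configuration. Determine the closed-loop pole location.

s = -203.7

Closed loop: T(s) = K_p·G_p/(1+K_p·G_p) = 28.54/(0.145s + 1 + 28.54), with pole at s = −(1 + 28.54)/0.145 = −203.7.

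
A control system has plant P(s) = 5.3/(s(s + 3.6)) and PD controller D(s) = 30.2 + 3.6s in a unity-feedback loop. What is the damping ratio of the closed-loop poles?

ζ = 0.896

Forward path: (30.2 + 3.6s)·5.3/(s(s+3.6)). The closed-loop characteristic equation is s² + (3.6 + 5.3·3.6)s + 5.3·30.2 = 0.
That is s² + 22.68s + 160.1 = 0, so ω_n = 12.65 rad/s and ζ = 22.68/(2·12.65) = 0.8963.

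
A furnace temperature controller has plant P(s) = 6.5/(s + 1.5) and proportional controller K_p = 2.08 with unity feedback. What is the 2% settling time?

T_s ≈ 0.266 s

Closed-loop transfer function: T(s) = K_p·P(s)/(1 + K_p·P(s)) = 13.52/(s + 1.5 + 13.52) = 13.52/(s + 15.02).
Time constant τ = 1/15.02 = 0.06658 s, so the 2% settling time is about 4τ = 0.266 s.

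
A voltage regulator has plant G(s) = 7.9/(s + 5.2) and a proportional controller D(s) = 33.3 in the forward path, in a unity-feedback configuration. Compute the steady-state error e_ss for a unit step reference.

0.0194

The loop is type 0. Static position error constant K_pos = D(0)·G(0) = 33.3·1.519 = 50.59.
Steady-state error to a unit step: e_ss = 1/(1+K_pos) = 1/51.59 = 0.0194.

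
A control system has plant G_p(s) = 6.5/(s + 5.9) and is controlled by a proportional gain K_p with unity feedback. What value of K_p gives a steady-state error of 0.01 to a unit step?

The loop is type 0, so e_ss(step) = 1/(1 + K_pos) with K_pos = K_p·G_p(0).
G_p(0) = 1.102. Require 1/(1 + K_p·1.102) = 0.01, so 1 + 1.102·K_p = 100.
K_p = (100 − 1)/1.102 = 89.9.

K_p = 89.9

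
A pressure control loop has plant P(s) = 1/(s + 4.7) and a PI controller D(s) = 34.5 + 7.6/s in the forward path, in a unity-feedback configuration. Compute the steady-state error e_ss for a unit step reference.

The open loop D(s)P(s) has a pole at the origin (type 1), so the static position error constant is infinite and e_ss = 1/(1+∞) = 0.

0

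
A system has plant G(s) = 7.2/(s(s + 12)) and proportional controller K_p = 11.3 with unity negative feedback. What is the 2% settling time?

T_s ≈ 0.667 s

The closed-loop denominator s² + 12s + 81.36 gives ω_n = √81.36 = 9.02 and ζ = 12/(2ω_n) = 0.6652.
2% settling time T_s ≈ 4/(ζω_n) = 4/6 = 0.667 s.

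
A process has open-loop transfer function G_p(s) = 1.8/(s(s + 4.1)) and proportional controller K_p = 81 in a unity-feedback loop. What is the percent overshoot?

From 1 + K_pG_p(s) = 0: s² + 4.1s + 145.8 = 0 ⇒ ω_n = 12.07, ζ = 0.1698.
%OS = 100·exp(−πζ/√(1−ζ²)) = 100·exp(−π·0.1698/√0.9712) = 58.2%.

58.2%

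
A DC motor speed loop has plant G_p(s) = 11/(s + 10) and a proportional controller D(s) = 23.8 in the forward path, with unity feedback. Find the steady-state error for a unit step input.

0.0368

The loop is type 0. Static position error constant K_pos = D(0)·G_p(0) = 23.8·1.1 = 26.18.
Steady-state error to a unit step: e_ss = 1/(1+K_pos) = 1/27.18 = 0.0368.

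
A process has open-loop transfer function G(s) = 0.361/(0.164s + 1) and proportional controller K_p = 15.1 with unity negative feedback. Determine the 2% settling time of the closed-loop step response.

Closed loop: T(s) = K_p·G/(1+K_p·G) = 5.451/(0.164s + 1 + 5.451), with pole at s = −(1 + 5.451)/0.164 = −39.34.
τ = 1/39.34 = 0.02542 s, so 2% settling time ≈ 4τ = 0.102 s.

T_s ≈ 0.102 s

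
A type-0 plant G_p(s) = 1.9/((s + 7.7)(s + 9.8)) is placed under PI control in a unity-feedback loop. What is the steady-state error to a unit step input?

0

The PI controller's integrator makes the forward path type 1, so e_ss to a step is zero.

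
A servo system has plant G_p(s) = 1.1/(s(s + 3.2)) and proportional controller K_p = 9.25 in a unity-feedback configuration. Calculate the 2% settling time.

T_s ≈ 2.5 s

Closed-loop characteristic equation: s² + 3.2s + 10.18 = 0, so ω_n = 3.19 rad/s and ζ = 3.2/(2·3.19) = 0.5016.
2% settling time T_s ≈ 4/(ζω_n) = 4/1.6 = 2.5 s.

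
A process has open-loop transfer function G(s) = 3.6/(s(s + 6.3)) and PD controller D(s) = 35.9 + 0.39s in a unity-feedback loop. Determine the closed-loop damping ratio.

ζ = 0.339

Forward path: (35.9 + 0.39s)·3.6/(s(s+6.3)). The closed-loop characteristic equation is s² + (6.3 + 3.6·0.39)s + 3.6·35.9 = 0.
That is s² + 7.704s + 129.2 = 0, so ω_n = 11.37 rad/s and ζ = 7.704/(2·11.37) = 0.3388.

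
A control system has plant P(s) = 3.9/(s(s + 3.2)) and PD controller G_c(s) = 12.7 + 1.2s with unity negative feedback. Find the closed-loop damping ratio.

Forward path: (12.7 + 1.2s)·3.9/(s(s+3.2)). The closed-loop characteristic equation is s² + (3.2 + 3.9·1.2)s + 3.9·12.7 = 0.
That is s² + 7.88s + 49.53 = 0, so ω_n = 7.038 rad/s and ζ = 7.88/(2·7.038) = 0.5598.

ζ = 0.56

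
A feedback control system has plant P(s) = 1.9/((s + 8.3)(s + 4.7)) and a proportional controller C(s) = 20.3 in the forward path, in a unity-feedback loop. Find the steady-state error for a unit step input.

The loop is type 0. Static position error constant K_pos = C(0)·P(0) = 20.3·0.04871 = 0.9887.
Steady-state error to a unit step: e_ss = 1/(1+K_pos) = 1/1.989 = 0.503.

0.503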